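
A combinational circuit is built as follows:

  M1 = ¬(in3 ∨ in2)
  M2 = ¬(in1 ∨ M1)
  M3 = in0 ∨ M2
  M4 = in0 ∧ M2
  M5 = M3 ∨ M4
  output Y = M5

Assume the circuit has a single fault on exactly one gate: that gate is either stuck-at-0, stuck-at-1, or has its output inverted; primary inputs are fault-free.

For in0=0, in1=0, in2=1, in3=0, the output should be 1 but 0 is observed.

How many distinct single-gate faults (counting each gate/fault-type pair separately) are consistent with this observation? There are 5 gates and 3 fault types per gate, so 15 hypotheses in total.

Fault-free: M1=0, M2=1, M3=1, M4=0, M5=1 → 1. Observed 0.
  M1: stuck-at-1, inverted output ✓; others ✗
  M2: stuck-at-0, inverted output ✓; others ✗
  M3: stuck-at-0, inverted output ✓; others ✗
  M4: none of the 3 fault types match ✗
  M5: stuck-at-0, inverted output ✓; others ✗
Consistent faults: {M1 stuck-at-1, M1 inverted output, M2 stuck-at-0, M2 inverted output, M3 stuck-at-0, M3 inverted output, M5 stuck-at-0, M5 inverted output} — 8 in all.

8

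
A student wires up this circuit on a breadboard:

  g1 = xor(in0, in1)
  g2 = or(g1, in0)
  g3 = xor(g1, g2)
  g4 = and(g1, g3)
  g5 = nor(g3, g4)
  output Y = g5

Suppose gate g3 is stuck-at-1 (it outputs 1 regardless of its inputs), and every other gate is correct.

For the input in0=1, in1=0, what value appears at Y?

Propagate with g3 forced: g1=1, g2=1, g3=1 [stuck-at-1], g4=1, g5=0.
So Y = 0. (Without the fault it would be 1.)

0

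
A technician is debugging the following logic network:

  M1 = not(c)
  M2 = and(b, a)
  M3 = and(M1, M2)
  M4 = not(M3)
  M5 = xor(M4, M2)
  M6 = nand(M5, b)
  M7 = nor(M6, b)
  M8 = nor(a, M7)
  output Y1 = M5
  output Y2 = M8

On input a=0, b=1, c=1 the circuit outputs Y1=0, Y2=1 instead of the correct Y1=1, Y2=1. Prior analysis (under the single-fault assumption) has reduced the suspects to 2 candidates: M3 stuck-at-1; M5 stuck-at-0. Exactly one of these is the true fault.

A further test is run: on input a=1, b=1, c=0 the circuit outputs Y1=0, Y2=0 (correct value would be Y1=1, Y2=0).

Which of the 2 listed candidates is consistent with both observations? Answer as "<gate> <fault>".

Evaluate each candidate on input a=1, b=1, c=0:
  M3 stuck-at-1: M1=1, M2=1, M3=1 [stuck-at-1], M4=0, M5=1, M6=0, M7=0, M8=0 → Y1=1, Y2=0 — eliminated
  M5 stuck-at-0: M1=1, M2=1, M3=1, M4=0, M5=0 [stuck-at-0], M6=1, M7=0, M8=0 → Y1=0, Y2=0 — matches
Only M5 stuck-at-0 reproduces the observed Y1=0, Y2=0.

M5 stuck-at-0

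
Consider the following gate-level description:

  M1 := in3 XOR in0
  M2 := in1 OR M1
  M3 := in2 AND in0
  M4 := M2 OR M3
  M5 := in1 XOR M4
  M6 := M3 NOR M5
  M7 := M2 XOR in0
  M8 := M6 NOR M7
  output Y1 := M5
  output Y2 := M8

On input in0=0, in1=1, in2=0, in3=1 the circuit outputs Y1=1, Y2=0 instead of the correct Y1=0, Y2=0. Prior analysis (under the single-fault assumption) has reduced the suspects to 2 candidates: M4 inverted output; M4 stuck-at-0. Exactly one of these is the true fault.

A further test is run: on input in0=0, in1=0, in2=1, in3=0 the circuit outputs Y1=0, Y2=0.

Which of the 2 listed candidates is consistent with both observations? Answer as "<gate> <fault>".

M4 stuck-at-0

Evaluate each candidate on input in0=0, in1=0, in2=1, in3=0:
  M4 inverted output: M1=0, M2=0, M3=0, M4=1 [inverted output], M5=1, M6=0, M7=0, M8=1 → Y1=1, Y2=1 — eliminated
  M4 stuck-at-0: M1=0, M2=0, M3=0, M4=0 [stuck-at-0], M5=0, M6=1, M7=0, M8=0 → Y1=0, Y2=0 — matches
Only M4 stuck-at-0 reproduces the observed Y1=0, Y2=0.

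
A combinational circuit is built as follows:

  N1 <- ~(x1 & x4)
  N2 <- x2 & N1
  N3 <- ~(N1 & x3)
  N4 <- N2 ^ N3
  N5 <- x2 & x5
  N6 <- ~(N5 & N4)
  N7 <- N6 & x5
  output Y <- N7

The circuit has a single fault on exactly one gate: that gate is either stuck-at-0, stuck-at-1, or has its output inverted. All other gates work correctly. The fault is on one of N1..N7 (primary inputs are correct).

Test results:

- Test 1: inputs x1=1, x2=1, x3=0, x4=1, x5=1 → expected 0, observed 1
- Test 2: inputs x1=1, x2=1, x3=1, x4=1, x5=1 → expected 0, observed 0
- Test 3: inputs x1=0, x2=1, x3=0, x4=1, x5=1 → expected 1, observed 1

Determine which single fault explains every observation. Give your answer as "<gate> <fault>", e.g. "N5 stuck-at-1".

N1 stuck-at-1

Fault-free values for test 1 (x1=1, x2=1, x3=0, x4=1, x5=1): N1=0, N2=0, N3=1, N4=1, N5=1, N6=0, N7=0, giving Y=0. Observed 1.
Test 1: faults giving observed 1 are {N1 stuck-at-1, N1 inverted output, N2 stuck-at-1, N2 inverted output, N3 stuck-at-0, N3 inverted output, N4 stuck-at-0, N4 inverted output, N5 stuck-at-0, N5 inverted output, N6 stuck-at-1, N6 inverted output, N7 stuck-at-1, N7 inverted output}.
Test 2 (x1=1, x2=1, x3=1, x4=1, x5=1): fault-free N1=0, N2=0, N3=1, N4=1, N5=1, N6=0, N7=0 → 0; observed 0. Eliminates N2 stuck-at-1, N2 inverted output, N3 stuck-at-0, N3 inverted output, N4 stuck-at-0, N4 inverted output, N5 stuck-at-0, N5 inverted output, N6 stuck-at-1, N6 inverted output, N7 stuck-at-1, N7 inverted output.
Test 3 (x1=0, x2=1, x3=0, x4=1, x5=1): fault-free N1=1, N2=1, N3=1, N4=0, N5=1, N6=1, N7=1 → 1; observed 1. Eliminates N1 inverted output.
Only N1 stuck-at-1 is consistent with every test.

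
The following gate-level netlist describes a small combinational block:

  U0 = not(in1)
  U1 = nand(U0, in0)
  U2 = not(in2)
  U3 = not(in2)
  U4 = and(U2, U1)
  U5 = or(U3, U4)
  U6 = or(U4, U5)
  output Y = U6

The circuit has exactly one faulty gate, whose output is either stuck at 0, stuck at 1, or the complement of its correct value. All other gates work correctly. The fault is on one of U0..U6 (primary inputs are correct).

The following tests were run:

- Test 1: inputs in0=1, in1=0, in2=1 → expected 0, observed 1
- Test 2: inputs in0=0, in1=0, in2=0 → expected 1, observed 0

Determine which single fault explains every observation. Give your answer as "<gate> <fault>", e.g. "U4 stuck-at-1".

Fault-free values for test 1 (in0=1, in1=0, in2=1): U0=1, U1=0, U2=0, U3=0, U4=0, U5=0, U6=0, giving Y=0. Observed 1.
Test 1: faults giving observed 1 are {U3 stuck-at-1, U3 inverted output, U4 stuck-at-1, U4 inverted output, U5 stuck-at-1, U5 inverted output, U6 stuck-at-1, U6 inverted output}.
Test 2 (in0=0, in1=0, in2=0): fault-free U0=1, U1=1, U2=1, U3=1, U4=1, U5=1, U6=1 → 1; observed 0. Eliminates U3 stuck-at-1, U3 inverted output, U4 stuck-at-1, U4 inverted output, U5 stuck-at-1, U5 inverted output, U6 stuck-at-1.
Only U6 inverted output is consistent with every test.

U6 inverted output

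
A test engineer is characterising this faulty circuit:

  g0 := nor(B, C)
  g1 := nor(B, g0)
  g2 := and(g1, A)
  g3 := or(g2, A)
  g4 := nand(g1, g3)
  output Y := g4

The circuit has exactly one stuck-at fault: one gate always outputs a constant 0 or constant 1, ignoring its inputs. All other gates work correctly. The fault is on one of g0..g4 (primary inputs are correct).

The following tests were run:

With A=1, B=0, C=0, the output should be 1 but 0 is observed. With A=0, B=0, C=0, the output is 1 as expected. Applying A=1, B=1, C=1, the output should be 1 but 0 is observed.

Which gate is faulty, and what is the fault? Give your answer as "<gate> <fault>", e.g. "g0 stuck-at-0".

Fault-free values for test 1 (A=1, B=0, C=0): g0=1, g1=0, g2=0, g3=1, g4=1, giving Y=1. Observed 0.
Test 1: faults giving observed 0 are {g0 stuck-at-0, g1 stuck-at-1, g4 stuck-at-0}.
Test 2 (A=0, B=0, C=0): fault-free g0=1, g1=0, g2=0, g3=0, g4=1 → 1; observed 1. Eliminates g4 stuck-at-0.
Test 3 (A=1, B=1, C=1): fault-free g0=0, g1=0, g2=0, g3=1, g4=1 → 1; observed 0. Eliminates g0 stuck-at-0.
Only g1 stuck-at-1 is consistent with every test.

g1 stuck-at-1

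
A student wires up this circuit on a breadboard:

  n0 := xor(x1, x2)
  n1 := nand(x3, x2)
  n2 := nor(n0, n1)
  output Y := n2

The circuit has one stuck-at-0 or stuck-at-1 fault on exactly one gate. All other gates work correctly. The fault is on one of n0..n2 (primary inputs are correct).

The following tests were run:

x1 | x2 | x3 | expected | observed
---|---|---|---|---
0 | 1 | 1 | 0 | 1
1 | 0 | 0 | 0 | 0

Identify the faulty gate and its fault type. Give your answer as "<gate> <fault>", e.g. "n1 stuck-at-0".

Fault-free values for test 1 (x1=0, x2=1, x3=1): n0=1, n1=0, n2=0, giving Y=0. Observed 1.
Test 1: faults giving observed 1 are {n0 stuck-at-0, n2 stuck-at-1}.
Test 2 (x1=1, x2=0, x3=0): fault-free n0=1, n1=1, n2=0 → 0; observed 0. Eliminates n2 stuck-at-1.
Only n0 stuck-at-0 is consistent with every test.

n0 stuck-at-0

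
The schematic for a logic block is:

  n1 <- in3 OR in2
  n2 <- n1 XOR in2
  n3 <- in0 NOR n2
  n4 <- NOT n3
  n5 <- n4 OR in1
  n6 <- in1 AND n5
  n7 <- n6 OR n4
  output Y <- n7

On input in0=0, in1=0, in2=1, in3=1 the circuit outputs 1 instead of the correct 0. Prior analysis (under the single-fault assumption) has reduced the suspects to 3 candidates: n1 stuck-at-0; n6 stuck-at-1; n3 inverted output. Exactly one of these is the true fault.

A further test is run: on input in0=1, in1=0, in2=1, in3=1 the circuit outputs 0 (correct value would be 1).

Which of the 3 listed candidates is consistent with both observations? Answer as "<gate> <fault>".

n3 inverted output

Evaluate each candidate on input in0=1, in1=0, in2=1, in3=1:
  n1 stuck-at-0: n1=0 [stuck-at-0], n2=1, n3=0, n4=1, n5=1, n6=0, n7=1 → 1 — eliminated
  n6 stuck-at-1: n1=1, n2=0, n3=0, n4=1, n5=1, n6=1 [stuck-at-1], n7=1 → 1 — eliminated
  n3 inverted output: n1=1, n2=0, n3=1 [inverted output], n4=0, n5=0, n6=0, n7=0 → 0 — matches
Only n3 inverted output reproduces the observed 0.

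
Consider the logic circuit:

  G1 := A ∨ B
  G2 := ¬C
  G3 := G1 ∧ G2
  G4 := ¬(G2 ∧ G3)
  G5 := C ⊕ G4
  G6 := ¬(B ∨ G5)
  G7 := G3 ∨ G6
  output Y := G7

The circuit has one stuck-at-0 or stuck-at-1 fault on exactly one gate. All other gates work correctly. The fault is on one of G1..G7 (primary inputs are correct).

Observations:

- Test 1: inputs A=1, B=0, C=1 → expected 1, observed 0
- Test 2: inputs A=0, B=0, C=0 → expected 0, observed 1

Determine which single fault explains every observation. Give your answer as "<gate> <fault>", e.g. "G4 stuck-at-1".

G4 stuck-at-0

Fault-free values for test 1 (A=1, B=0, C=1): G1=1, G2=0, G3=0, G4=1, G5=0, G6=1, G7=1, giving Y=1. Observed 0.
Test 1: faults giving observed 0 are {G4 stuck-at-0, G5 stuck-at-1, G6 stuck-at-0, G7 stuck-at-0}.
Test 2 (A=0, B=0, C=0): fault-free G1=0, G2=1, G3=0, G4=1, G5=1, G6=0, G7=0 → 0; observed 1. Eliminates G5 stuck-at-1, G6 stuck-at-0, G7 stuck-at-0.
Only G4 stuck-at-0 is consistent with every test.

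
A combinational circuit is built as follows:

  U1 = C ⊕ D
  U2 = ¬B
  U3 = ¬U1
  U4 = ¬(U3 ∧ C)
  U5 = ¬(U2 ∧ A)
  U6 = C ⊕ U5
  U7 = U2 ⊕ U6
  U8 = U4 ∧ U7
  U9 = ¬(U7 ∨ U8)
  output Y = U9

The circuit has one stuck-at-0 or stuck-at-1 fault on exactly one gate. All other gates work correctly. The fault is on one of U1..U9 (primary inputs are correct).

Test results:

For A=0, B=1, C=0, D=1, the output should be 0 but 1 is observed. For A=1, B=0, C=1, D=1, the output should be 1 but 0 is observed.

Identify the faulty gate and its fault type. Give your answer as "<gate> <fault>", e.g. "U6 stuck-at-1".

U6 stuck-at-0

Fault-free values for test 1 (A=0, B=1, C=0, D=1): U1=1, U2=0, U3=0, U4=1, U5=1, U6=1, U7=1, U8=1, U9=0, giving Y=0. Observed 1.
Test 1: faults giving observed 1 are {U2 stuck-at-1, U5 stuck-at-0, U6 stuck-at-0, U7 stuck-at-0, U9 stuck-at-1}.
Test 2 (A=1, B=0, C=1, D=1): fault-free U1=0, U2=1, U3=1, U4=0, U5=0, U6=1, U7=0, U8=0, U9=1 → 1; observed 0. Eliminates U2 stuck-at-1, U5 stuck-at-0, U7 stuck-at-0, U9 stuck-at-1.
Only U6 stuck-at-0 is consistent with every test.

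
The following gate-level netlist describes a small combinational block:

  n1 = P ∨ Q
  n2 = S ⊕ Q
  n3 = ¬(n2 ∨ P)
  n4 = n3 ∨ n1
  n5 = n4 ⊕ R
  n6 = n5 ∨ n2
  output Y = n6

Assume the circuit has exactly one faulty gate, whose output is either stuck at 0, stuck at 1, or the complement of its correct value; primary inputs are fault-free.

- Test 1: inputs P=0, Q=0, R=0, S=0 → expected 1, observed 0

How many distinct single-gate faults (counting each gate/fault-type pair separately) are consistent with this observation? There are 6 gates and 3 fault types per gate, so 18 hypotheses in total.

Fault-free: n1=0, n2=0, n3=1, n4=1, n5=1, n6=1 → 1. Observed 0.
  n1: none of the 3 fault types match ✗
  n2: none of the 3 fault types match ✗
  n3: stuck-at-0, inverted output ✓; others ✗
  n4: stuck-at-0, inverted output ✓; others ✗
  n5: stuck-at-0, inverted output ✓; others ✗
  n6: stuck-at-0, inverted output ✓; others ✗
Consistent faults: {n3 stuck-at-0, n3 inverted output, n4 stuck-at-0, n4 inverted output, n5 stuck-at-0, n5 inverted output, n6 stuck-at-0, n6 inverted output} — 8 in all.

8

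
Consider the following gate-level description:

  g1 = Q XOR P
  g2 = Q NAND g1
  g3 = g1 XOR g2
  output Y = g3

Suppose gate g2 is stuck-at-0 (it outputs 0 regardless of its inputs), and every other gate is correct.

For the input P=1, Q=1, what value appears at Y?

0

Propagate with g2 forced: g1=0, g2=0 [stuck-at-0], g3=0.
So Y = 0. (Without the fault it would be 1.)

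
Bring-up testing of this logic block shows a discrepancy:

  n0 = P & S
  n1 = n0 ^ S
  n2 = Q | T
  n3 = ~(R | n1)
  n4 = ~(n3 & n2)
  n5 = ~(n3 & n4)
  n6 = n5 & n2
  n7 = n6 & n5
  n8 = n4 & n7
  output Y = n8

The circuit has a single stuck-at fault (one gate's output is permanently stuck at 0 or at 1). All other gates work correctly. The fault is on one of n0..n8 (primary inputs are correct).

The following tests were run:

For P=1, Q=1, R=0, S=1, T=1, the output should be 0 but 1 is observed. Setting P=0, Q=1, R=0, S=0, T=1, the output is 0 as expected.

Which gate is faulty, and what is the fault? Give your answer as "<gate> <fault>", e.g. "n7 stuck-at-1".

n0 stuck-at-0

Fault-free values for test 1 (P=1, Q=1, R=0, S=1, T=1): n0=1, n1=0, n2=1, n3=1, n4=0, n5=1, n6=1, n7=1, n8=0, giving Y=0. Observed 1.
Test 1: faults giving observed 1 are {n0 stuck-at-0, n1 stuck-at-1, n3 stuck-at-0, n8 stuck-at-1}.
Test 2 (P=0, Q=1, R=0, S=0, T=1): fault-free n0=0, n1=0, n2=1, n3=1, n4=0, n5=1, n6=1, n7=1, n8=0 → 0; observed 0. Eliminates n1 stuck-at-1, n3 stuck-at-0, n8 stuck-at-1.
Only n0 stuck-at-0 is consistent with every test.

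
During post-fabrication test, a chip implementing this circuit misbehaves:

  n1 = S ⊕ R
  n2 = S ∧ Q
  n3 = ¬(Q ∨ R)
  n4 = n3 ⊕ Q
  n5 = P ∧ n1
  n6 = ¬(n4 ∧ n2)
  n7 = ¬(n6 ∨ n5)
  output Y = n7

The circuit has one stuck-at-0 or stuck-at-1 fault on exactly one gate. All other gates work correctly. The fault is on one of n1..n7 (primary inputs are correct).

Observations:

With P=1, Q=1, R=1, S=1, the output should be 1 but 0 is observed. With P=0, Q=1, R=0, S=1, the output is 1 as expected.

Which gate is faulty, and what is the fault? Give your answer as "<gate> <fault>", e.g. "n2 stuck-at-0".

n1 stuck-at-1

Fault-free values for test 1 (P=1, Q=1, R=1, S=1): n1=0, n2=1, n3=0, n4=1, n5=0, n6=0, n7=1, giving Y=1. Observed 0.
Test 1: faults giving observed 0 are {n1 stuck-at-1, n2 stuck-at-0, n3 stuck-at-1, n4 stuck-at-0, n5 stuck-at-1, n6 stuck-at-1, n7 stuck-at-0}.
Test 2 (P=0, Q=1, R=0, S=1): fault-free n1=1, n2=1, n3=0, n4=1, n5=0, n6=0, n7=1 → 1; observed 1. Eliminates n2 stuck-at-0, n3 stuck-at-1, n4 stuck-at-0, n5 stuck-at-1, n6 stuck-at-1, n7 stuck-at-0.
Only n1 stuck-at-1 is consistent with every test.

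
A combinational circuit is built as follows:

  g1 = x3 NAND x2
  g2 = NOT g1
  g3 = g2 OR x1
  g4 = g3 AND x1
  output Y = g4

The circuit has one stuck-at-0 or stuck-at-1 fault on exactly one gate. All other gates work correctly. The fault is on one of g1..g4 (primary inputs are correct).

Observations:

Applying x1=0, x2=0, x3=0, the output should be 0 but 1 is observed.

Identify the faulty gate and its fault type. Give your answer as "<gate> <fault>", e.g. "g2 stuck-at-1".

g4 stuck-at-1

Fault-free values for test 1 (x1=0, x2=0, x3=0): g1=1, g2=0, g3=0, g4=0, giving Y=0. Observed 1.
Test 1: faults giving observed 1 are {g4 stuck-at-1}.
Only g4 stuck-at-1 is consistent with every test.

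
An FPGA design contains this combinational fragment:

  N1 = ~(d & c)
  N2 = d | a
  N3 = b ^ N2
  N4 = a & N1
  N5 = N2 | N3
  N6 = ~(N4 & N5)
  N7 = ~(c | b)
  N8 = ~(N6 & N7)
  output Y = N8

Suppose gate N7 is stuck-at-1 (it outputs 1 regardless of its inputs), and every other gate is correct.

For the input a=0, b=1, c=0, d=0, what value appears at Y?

0

Propagate with N7 forced: N1=1, N2=0, N3=1, N4=0, N5=1, N6=1, N7=1 [stuck-at-1], N8=0.
So Y = 0. (Without the fault it would be 1.)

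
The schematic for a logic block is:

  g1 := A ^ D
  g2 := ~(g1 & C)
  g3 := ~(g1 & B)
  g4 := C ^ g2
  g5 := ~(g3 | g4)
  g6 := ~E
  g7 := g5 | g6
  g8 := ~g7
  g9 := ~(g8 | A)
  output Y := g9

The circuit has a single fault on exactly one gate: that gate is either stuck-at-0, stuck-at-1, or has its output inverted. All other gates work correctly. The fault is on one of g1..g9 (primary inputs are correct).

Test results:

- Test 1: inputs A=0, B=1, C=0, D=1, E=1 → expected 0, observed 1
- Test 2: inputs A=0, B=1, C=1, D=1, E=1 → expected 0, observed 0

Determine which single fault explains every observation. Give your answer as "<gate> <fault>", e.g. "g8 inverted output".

g2 stuck-at-0

Fault-free values for test 1 (A=0, B=1, C=0, D=1, E=1): g1=1, g2=1, g3=0, g4=1, g5=0, g6=0, g7=0, g8=1, g9=0, giving Y=0. Observed 1.
Test 1: faults giving observed 1 are {g2 stuck-at-0, g2 inverted output, g4 stuck-at-0, g4 inverted output, g5 stuck-at-1, g5 inverted output, g6 stuck-at-1, g6 inverted output, g7 stuck-at-1, g7 inverted output, g8 stuck-at-0, g8 inverted output, g9 stuck-at-1, g9 inverted output}.
Test 2 (A=0, B=1, C=1, D=1, E=1): fault-free g1=1, g2=0, g3=0, g4=1, g5=0, g6=0, g7=0, g8=1, g9=0 → 0; observed 0. Eliminates g2 inverted output, g4 stuck-at-0, g4 inverted output, g5 stuck-at-1, g5 inverted output, g6 stuck-at-1, g6 inverted output, g7 stuck-at-1, g7 inverted output, g8 stuck-at-0, g8 inverted output, g9 stuck-at-1, g9 inverted output.
Only g2 stuck-at-0 is consistent with every test.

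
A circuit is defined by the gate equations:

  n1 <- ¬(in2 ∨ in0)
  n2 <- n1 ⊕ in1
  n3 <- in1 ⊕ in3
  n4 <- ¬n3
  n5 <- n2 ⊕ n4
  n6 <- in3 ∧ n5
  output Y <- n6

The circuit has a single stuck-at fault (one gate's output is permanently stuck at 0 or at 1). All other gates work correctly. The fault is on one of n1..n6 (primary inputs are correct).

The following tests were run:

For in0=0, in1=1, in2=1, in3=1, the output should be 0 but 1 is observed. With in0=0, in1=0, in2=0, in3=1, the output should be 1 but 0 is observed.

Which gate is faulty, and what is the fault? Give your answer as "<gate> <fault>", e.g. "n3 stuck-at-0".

Fault-free values for test 1 (in0=0, in1=1, in2=1, in3=1): n1=0, n2=1, n3=0, n4=1, n5=0, n6=0, giving Y=0. Observed 1.
Test 1: faults giving observed 1 are {n1 stuck-at-1, n2 stuck-at-0, n3 stuck-at-1, n4 stuck-at-0, n5 stuck-at-1, n6 stuck-at-1}.
Test 2 (in0=0, in1=0, in2=0, in3=1): fault-free n1=1, n2=1, n3=1, n4=0, n5=1, n6=1 → 1; observed 0. Eliminates n1 stuck-at-1, n3 stuck-at-1, n4 stuck-at-0, n5 stuck-at-1, n6 stuck-at-1.
Only n2 stuck-at-0 is consistent with every test.

n2 stuck-at-0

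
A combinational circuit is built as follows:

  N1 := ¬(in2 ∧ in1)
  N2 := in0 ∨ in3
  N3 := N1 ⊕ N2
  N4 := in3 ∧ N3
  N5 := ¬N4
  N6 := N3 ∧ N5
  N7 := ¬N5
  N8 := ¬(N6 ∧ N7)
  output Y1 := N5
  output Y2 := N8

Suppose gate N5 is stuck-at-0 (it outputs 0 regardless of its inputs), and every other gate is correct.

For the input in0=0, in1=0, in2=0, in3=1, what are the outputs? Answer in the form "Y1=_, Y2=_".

Y1=0, Y2=1

Propagate with N5 forced: N1=1, N2=1, N3=0, N4=0, N5=0 [stuck-at-0], N6=0, N7=1, N8=1.
So the outputs are Y1=0, Y2=1. (Without the fault they would be Y1=1, Y2=1.)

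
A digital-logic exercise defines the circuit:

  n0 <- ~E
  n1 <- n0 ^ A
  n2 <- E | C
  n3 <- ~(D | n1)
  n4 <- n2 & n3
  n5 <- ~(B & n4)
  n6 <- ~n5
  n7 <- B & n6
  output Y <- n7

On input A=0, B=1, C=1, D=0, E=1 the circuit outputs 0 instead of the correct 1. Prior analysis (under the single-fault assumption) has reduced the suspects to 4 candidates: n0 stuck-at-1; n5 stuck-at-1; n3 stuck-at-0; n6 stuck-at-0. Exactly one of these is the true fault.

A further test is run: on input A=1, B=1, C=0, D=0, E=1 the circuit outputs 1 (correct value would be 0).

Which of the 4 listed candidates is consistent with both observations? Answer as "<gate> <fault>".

Evaluate each candidate on input A=1, B=1, C=0, D=0, E=1:
  n0 stuck-at-1: n0=1 [stuck-at-1], n1=0, n2=1, n3=1, n4=1, n5=0, n6=1, n7=1 → 1 — matches
  n5 stuck-at-1: n0=0, n1=1, n2=1, n3=0, n4=0, n5=1 [stuck-at-1], n6=0, n7=0 → 0 — eliminated
  n3 stuck-at-0: n0=0, n1=1, n2=1, n3=0 [stuck-at-0], n4=0, n5=1, n6=0, n7=0 → 0 — eliminated
  n6 stuck-at-0: n0=0, n1=1, n2=1, n3=0, n4=0, n5=1, n6=0 [stuck-at-0], n7=0 → 0 — eliminated
Only n0 stuck-at-1 reproduces the observed 1.

n0 stuck-at-1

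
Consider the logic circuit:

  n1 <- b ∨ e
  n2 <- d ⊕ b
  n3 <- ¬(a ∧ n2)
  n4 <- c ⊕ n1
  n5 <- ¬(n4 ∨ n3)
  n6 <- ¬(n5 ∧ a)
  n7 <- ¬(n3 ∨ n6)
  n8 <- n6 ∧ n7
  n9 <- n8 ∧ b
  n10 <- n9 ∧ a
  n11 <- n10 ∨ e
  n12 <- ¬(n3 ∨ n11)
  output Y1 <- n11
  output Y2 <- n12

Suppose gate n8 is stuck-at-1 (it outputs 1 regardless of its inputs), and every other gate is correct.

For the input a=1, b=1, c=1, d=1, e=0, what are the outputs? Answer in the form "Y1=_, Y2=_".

Y1=1, Y2=0

Propagate with n8 forced: n1=1, n2=0, n3=1, n4=0, n5=0, n6=1, n7=0, n8=1 [stuck-at-1], n9=1, n10=1, n11=1, n12=0.
So the outputs are Y1=1, Y2=0. (Without the fault they would be Y1=0, Y2=0.)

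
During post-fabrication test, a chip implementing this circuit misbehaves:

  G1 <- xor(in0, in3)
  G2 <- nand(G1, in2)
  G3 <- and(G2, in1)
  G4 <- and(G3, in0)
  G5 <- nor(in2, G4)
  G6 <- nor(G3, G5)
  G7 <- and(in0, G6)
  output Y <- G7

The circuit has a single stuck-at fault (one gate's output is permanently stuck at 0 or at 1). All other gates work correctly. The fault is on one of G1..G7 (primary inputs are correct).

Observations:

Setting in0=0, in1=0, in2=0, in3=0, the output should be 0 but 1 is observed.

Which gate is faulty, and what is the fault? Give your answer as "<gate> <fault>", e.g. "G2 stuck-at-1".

G7 stuck-at-1

Fault-free values for test 1 (in0=0, in1=0, in2=0, in3=0): G1=0, G2=1, G3=0, G4=0, G5=1, G6=0, G7=0, giving Y=0. Observed 1.
Test 1: faults giving observed 1 are {G7 stuck-at-1}.
Only G7 stuck-at-1 is consistent with every test.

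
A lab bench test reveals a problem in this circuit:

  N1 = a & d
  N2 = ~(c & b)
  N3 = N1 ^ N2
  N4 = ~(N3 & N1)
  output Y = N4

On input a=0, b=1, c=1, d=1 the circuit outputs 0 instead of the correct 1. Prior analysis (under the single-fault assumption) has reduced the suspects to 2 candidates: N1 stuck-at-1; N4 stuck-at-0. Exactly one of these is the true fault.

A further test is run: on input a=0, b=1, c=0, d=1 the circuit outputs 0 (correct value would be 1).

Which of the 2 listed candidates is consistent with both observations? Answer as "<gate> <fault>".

N4 stuck-at-0

Evaluate each candidate on input a=0, b=1, c=0, d=1:
  N1 stuck-at-1: N1=1 [stuck-at-1], N2=1, N3=0, N4=1 → 1 — eliminated
  N4 stuck-at-0: N1=0, N2=1, N3=1, N4=0 [stuck-at-0] → 0 — matches
Only N4 stuck-at-0 reproduces the observed 0.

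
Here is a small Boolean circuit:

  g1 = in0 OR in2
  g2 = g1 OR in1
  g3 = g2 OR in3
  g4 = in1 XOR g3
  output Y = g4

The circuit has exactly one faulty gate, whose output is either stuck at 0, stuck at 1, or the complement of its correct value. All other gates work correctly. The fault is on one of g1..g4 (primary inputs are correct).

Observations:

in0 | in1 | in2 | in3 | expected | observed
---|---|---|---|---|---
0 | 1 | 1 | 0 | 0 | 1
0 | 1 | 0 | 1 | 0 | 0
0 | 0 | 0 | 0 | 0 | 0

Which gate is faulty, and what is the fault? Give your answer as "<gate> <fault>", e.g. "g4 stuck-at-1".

Fault-free values for test 1 (in0=0, in1=1, in2=1, in3=0): g1=1, g2=1, g3=1, g4=0, giving Y=0. Observed 1.
Test 1: faults giving observed 1 are {g2 stuck-at-0, g2 inverted output, g3 stuck-at-0, g3 inverted output, g4 stuck-at-1, g4 inverted output}.
Test 2 (in0=0, in1=1, in2=0, in3=1): fault-free g1=0, g2=1, g3=1, g4=0 → 0; observed 0. Eliminates g3 stuck-at-0, g3 inverted output, g4 stuck-at-1, g4 inverted output.
Test 3 (in0=0, in1=0, in2=0, in3=0): fault-free g1=0, g2=0, g3=0, g4=0 → 0; observed 0. Eliminates g2 inverted output.
Only g2 stuck-at-0 is consistent with every test.

g2 stuck-at-0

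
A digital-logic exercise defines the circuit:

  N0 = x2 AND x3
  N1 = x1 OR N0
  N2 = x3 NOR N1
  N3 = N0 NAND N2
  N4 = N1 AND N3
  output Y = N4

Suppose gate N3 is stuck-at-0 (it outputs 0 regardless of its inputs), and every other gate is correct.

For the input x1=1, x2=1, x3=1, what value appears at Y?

0

Propagate with N3 forced: N0=1, N1=1, N2=0, N3=0 [stuck-at-0], N4=0.
So Y = 0. (Without the fault it would be 1.)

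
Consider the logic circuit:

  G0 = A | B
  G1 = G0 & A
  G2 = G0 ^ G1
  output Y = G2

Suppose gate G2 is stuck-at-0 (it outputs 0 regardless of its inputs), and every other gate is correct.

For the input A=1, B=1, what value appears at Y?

Propagate with G2 forced: G0=1, G1=1, G2=0 [stuck-at-0].
So Y = 0. (Same as the fault-free value — the fault is masked on this input.)

0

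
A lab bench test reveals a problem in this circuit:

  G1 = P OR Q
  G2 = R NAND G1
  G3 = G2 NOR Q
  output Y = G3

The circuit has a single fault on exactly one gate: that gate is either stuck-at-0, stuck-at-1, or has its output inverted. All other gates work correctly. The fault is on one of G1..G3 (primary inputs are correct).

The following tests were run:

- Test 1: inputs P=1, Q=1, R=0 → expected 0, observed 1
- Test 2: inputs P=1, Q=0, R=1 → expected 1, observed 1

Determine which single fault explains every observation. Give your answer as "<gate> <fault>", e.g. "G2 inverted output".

Fault-free values for test 1 (P=1, Q=1, R=0): G1=1, G2=1, G3=0, giving Y=0. Observed 1.
Test 1: faults giving observed 1 are {G3 stuck-at-1, G3 inverted output}.
Test 2 (P=1, Q=0, R=1): fault-free G1=1, G2=0, G3=1 → 1; observed 1. Eliminates G3 inverted output.
Only G3 stuck-at-1 is consistent with every test.

G3 stuck-at-1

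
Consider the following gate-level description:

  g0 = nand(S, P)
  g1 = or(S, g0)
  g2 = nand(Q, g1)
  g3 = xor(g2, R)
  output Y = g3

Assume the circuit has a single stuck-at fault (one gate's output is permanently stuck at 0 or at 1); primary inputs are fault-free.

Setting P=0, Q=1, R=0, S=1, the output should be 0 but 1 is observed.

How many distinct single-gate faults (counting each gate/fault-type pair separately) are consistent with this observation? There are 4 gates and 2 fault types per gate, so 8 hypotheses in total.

3

Fault-free: g0=1, g1=1, g2=0, g3=0 → 0. Observed 1.
  g0 stuck-at-0: output 0 ✗
  g0 stuck-at-1: output 0 ✗
  g1 stuck-at-0: output 1 ✓
  g1 stuck-at-1: output 0 ✗
  g2 stuck-at-0: output 0 ✗
  g2 stuck-at-1: output 1 ✓
  g3 stuck-at-0: output 0 ✗
  g3 stuck-at-1: output 1 ✓
Consistent faults: {g1 stuck-at-0, g2 stuck-at-1, g3 stuck-at-1} — 3 in all.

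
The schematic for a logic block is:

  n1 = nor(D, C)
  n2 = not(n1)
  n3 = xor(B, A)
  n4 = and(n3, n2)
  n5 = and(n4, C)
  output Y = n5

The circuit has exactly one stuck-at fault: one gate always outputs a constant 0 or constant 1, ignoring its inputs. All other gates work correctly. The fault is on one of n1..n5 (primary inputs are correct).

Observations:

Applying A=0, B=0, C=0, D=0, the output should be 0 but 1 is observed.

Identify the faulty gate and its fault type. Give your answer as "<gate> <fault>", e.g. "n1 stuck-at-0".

Fault-free values for test 1 (A=0, B=0, C=0, D=0): n1=1, n2=0, n3=0, n4=0, n5=0, giving Y=0. Observed 1.
Test 1: faults giving observed 1 are {n5 stuck-at-1}.
Only n5 stuck-at-1 is consistent with every test.

n5 stuck-at-1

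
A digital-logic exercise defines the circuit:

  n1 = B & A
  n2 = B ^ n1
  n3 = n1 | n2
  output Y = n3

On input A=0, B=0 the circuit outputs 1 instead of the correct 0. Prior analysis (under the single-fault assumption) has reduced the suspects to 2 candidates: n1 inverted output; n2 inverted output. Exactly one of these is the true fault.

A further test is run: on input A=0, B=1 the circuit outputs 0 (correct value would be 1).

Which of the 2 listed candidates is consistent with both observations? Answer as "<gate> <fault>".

n2 inverted output

Evaluate each candidate on input A=0, B=1:
  n1 inverted output: n1=1 [inverted output], n2=0, n3=1 → 1 — eliminated
  n2 inverted output: n1=0, n2=0 [inverted output], n3=0 → 0 — matches
Only n2 inverted output reproduces the observed 0.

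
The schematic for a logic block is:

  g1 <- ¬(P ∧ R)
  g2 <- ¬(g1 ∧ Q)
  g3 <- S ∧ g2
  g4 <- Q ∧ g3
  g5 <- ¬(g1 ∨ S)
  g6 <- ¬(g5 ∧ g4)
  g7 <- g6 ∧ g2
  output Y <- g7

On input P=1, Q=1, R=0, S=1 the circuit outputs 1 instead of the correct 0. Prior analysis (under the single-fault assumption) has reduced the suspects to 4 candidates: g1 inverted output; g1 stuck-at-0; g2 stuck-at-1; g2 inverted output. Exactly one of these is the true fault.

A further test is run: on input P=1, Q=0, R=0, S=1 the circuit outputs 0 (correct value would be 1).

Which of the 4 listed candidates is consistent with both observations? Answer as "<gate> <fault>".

Evaluate each candidate on input P=1, Q=0, R=0, S=1:
  g1 inverted output: g1=0 [inverted output], g2=1, g3=1, g4=0, g5=0, g6=1, g7=1 → 1 — eliminated
  g1 stuck-at-0: g1=0 [stuck-at-0], g2=1, g3=1, g4=0, g5=0, g6=1, g7=1 → 1 — eliminated
  g2 stuck-at-1: g1=1, g2=1 [stuck-at-1], g3=1, g4=0, g5=0, g6=1, g7=1 → 1 — eliminated
  g2 inverted output: g1=1, g2=0 [inverted output], g3=0, g4=0, g5=0, g6=1, g7=0 → 0 — matches
Only g2 inverted output reproduces the observed 0.

g2 inverted output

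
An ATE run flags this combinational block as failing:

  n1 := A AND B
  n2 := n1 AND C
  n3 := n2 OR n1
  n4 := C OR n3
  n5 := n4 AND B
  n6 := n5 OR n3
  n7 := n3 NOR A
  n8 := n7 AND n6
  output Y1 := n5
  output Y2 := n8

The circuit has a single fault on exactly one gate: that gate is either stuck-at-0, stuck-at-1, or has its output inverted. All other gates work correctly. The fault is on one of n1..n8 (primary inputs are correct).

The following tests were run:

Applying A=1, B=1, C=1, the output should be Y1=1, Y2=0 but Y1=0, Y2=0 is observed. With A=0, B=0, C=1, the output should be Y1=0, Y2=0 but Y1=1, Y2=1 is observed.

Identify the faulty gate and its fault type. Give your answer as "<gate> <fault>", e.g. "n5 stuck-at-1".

n5 inverted output

Fault-free values for test 1 (A=1, B=1, C=1): n1=1, n2=1, n3=1, n4=1, n5=1, n6=1, n7=0, n8=0, giving Y1=1, Y2=0. Observed Y1=0, Y2=0.
Test 1: faults giving observed Y1=0, Y2=0 are {n4 stuck-at-0, n4 inverted output, n5 stuck-at-0, n5 inverted output}.
Test 2 (A=0, B=0, C=1): fault-free n1=0, n2=0, n3=0, n4=1, n5=0, n6=0, n7=1, n8=0 → Y1=0, Y2=0; observed Y1=1, Y2=1. Eliminates n4 stuck-at-0, n4 inverted output, n5 stuck-at-0.
Only n5 inverted output is consistent with every test.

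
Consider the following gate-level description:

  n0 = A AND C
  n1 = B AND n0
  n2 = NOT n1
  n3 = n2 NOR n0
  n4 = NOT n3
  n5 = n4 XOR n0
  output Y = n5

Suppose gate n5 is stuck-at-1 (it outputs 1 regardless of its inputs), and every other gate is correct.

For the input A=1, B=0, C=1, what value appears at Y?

Propagate with n5 forced: n0=1, n1=0, n2=1, n3=0, n4=1, n5=1 [stuck-at-1].
So Y = 1. (Without the fault it would be 0.)

1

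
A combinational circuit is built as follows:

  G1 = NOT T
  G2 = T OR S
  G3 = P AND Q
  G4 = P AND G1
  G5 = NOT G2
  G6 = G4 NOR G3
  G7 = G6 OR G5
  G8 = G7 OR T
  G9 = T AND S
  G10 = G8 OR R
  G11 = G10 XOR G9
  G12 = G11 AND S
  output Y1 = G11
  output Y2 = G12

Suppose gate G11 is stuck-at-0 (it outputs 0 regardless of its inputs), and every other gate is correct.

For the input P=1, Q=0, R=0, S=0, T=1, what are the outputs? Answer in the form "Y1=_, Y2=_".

Propagate with G11 forced: G1=0, G2=1, G3=0, G4=0, G5=0, G6=1, G7=1, G8=1, G9=0, G10=1, G11=0 [stuck-at-0], G12=0.
So the outputs are Y1=0, Y2=0. (Without the fault they would be Y1=1, Y2=0.)

Y1=0, Y2=0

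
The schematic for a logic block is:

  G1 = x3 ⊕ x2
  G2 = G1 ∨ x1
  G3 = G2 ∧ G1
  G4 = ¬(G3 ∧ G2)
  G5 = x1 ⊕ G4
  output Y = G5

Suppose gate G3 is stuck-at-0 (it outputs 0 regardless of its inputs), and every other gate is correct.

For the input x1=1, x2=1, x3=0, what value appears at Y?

Propagate with G3 forced: G1=1, G2=1, G3=0 [stuck-at-0], G4=1, G5=0.
So Y = 0. (Without the fault it would be 1.)

0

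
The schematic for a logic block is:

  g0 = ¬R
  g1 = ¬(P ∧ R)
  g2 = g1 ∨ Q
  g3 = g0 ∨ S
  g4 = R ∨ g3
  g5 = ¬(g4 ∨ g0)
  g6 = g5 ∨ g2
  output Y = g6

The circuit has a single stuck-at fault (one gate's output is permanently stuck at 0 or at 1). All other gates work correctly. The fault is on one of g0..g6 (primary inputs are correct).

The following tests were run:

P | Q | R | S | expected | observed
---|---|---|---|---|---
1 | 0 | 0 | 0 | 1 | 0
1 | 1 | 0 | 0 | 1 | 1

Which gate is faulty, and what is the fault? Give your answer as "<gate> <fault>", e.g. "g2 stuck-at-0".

g1 stuck-at-0

Fault-free values for test 1 (P=1, Q=0, R=0, S=0): g0=1, g1=1, g2=1, g3=1, g4=1, g5=0, g6=1, giving Y=1. Observed 0.
Test 1: faults giving observed 0 are {g1 stuck-at-0, g2 stuck-at-0, g6 stuck-at-0}.
Test 2 (P=1, Q=1, R=0, S=0): fault-free g0=1, g1=1, g2=1, g3=1, g4=1, g5=0, g6=1 → 1; observed 1. Eliminates g2 stuck-at-0, g6 stuck-at-0.
Only g1 stuck-at-0 is consistent with every test.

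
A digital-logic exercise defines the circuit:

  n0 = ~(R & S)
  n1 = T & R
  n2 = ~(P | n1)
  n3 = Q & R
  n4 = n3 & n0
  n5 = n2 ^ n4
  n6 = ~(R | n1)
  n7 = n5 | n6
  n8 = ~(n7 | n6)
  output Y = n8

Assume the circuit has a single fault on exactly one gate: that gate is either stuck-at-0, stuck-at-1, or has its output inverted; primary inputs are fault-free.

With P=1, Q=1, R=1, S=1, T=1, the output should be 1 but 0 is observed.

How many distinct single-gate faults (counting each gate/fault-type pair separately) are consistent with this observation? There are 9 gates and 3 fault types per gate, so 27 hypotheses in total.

14

Fault-free: n0=0, n1=1, n2=0, n3=1, n4=0, n5=0, n6=0, n7=0, n8=1 → 1. Observed 0.
  n0: stuck-at-1, inverted output ✓; others ✗
  n1: none of the 3 fault types match ✗
  n2: stuck-at-1, inverted output ✓; others ✗
  n3: none of the 3 fault types match ✗
  n4: stuck-at-1, inverted output ✓; others ✗
  n5: stuck-at-1, inverted output ✓; others ✗
  n6: stuck-at-1, inverted output ✓; others ✗
  n7: stuck-at-1, inverted output ✓; others ✗
  n8: stuck-at-0, inverted output ✓; others ✗
Consistent faults: {n0 stuck-at-1, n0 inverted output, n2 stuck-at-1, n2 inverted output, n4 stuck-at-1, n4 inverted output, n5 stuck-at-1, n5 inverted output, n6 stuck-at-1, n6 inverted output, n7 stuck-at-1, n7 inverted output, n8 stuck-at-0, n8 inverted output} — 14 in all.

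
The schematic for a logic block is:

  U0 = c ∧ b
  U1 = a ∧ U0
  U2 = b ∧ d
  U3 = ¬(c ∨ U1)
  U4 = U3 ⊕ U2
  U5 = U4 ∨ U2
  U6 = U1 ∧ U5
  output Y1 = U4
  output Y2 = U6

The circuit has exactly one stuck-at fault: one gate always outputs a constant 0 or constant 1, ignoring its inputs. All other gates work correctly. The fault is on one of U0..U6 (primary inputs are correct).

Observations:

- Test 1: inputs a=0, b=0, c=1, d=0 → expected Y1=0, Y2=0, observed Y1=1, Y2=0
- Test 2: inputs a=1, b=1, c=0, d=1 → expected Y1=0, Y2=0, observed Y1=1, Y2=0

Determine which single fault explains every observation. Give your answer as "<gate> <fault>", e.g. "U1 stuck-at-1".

Fault-free values for test 1 (a=0, b=0, c=1, d=0): U0=0, U1=0, U2=0, U3=0, U4=0, U5=0, U6=0, giving Y1=0, Y2=0. Observed Y1=1, Y2=0.
Test 1: faults giving observed Y1=1, Y2=0 are {U2 stuck-at-1, U3 stuck-at-1, U4 stuck-at-1}.
Test 2 (a=1, b=1, c=0, d=1): fault-free U0=0, U1=0, U2=1, U3=1, U4=0, U5=1, U6=0 → Y1=0, Y2=0; observed Y1=1, Y2=0. Eliminates U2 stuck-at-1, U3 stuck-at-1.
Only U4 stuck-at-1 is consistent with every test.

U4 stuck-at-1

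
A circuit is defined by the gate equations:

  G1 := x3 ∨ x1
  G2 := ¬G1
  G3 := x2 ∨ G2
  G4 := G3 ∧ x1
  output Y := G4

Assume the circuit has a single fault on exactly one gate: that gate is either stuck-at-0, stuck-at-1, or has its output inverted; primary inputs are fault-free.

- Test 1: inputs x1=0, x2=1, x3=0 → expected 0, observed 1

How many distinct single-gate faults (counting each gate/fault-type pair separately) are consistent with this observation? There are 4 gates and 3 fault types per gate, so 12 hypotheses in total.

2

Fault-free: G1=0, G2=1, G3=1, G4=0 → 0. Observed 1.
  G1 stuck-at-0: output 0 ✗
  G1 stuck-at-1: output 0 ✗
  G1 inverted output: output 0 ✗
  G2 stuck-at-0: output 0 ✗
  G2 stuck-at-1: output 0 ✗
  G2 inverted output: output 0 ✗
  G3 stuck-at-0: output 0 ✗
  G3 stuck-at-1: output 0 ✗
  G3 inverted output: output 0 ✗
  G4 stuck-at-0: output 0 ✗
  G4 stuck-at-1: output 1 ✓
  G4 inverted output: output 1 ✓
Consistent faults: {G4 stuck-at-1, G4 inverted output} — 2 in all.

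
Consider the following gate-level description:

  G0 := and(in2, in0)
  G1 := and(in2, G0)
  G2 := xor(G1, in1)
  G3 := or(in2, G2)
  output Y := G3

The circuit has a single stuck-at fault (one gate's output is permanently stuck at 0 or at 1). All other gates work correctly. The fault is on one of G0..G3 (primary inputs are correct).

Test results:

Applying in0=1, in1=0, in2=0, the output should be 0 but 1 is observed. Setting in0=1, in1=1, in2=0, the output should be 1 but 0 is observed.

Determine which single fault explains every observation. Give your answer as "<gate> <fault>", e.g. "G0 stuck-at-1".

Fault-free values for test 1 (in0=1, in1=0, in2=0): G0=0, G1=0, G2=0, G3=0, giving Y=0. Observed 1.
Test 1: faults giving observed 1 are {G1 stuck-at-1, G2 stuck-at-1, G3 stuck-at-1}.
Test 2 (in0=1, in1=1, in2=0): fault-free G0=0, G1=0, G2=1, G3=1 → 1; observed 0. Eliminates G2 stuck-at-1, G3 stuck-at-1.
Only G1 stuck-at-1 is consistent with every test.

G1 stuck-at-1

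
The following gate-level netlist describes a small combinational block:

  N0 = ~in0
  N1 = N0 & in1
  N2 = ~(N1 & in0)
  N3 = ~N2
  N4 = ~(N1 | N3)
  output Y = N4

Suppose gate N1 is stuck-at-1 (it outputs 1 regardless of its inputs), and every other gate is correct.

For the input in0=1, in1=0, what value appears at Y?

Propagate with N1 forced: N0=0, N1=1 [stuck-at-1], N2=0, N3=1, N4=0.
So Y = 0. (Without the fault it would be 1.)

0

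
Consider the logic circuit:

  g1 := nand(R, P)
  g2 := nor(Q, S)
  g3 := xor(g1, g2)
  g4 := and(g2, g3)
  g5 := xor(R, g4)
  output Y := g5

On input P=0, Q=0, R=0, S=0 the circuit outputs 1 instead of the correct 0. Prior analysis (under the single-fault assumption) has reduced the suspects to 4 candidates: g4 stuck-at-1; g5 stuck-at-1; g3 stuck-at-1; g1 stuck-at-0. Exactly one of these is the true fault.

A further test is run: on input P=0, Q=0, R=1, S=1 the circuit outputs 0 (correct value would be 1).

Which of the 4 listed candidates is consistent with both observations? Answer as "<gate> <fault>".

g4 stuck-at-1

Evaluate each candidate on input P=0, Q=0, R=1, S=1:
  g4 stuck-at-1: g1=1, g2=0, g3=1, g4=1 [stuck-at-1], g5=0 → 0 — matches
  g5 stuck-at-1: g1=1, g2=0, g3=1, g4=0, g5=1 [stuck-at-1] → 1 — eliminated
  g3 stuck-at-1: g1=1, g2=0, g3=1 [stuck-at-1], g4=0, g5=1 → 1 — eliminated
  g1 stuck-at-0: g1=0 [stuck-at-0], g2=0, g3=0, g4=0, g5=1 → 1 — eliminated
Only g4 stuck-at-1 reproduces the observed 0.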